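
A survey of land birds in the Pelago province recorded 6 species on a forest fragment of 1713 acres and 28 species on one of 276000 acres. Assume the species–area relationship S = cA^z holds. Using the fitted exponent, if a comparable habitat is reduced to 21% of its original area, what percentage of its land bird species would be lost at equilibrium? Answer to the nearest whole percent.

z = ln(28/6) / ln(276000/1713) = 1.5404 / 5.0822 = 0.3031
S_new/S_old = (A_new/A_old)^z = 0.21^0.3031 = exp(0.3031 × -1.5606) = 0.6231
Fraction lost = 1 − 0.6231 = 0.3769

38%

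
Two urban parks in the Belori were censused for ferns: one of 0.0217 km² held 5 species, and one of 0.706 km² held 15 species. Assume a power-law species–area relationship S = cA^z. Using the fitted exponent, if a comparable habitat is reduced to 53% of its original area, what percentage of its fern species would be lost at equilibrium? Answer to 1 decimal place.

z = ln(15/5) / ln(0.706/0.0217) = 1.0986 / 3.4823 = 0.3155
S_new/S_old = (A_new/A_old)^z = 0.53^0.3155 = exp(0.3155 × -0.6349) = 0.8185
Fraction lost = 1 − 0.8185 = 0.1815

18.2%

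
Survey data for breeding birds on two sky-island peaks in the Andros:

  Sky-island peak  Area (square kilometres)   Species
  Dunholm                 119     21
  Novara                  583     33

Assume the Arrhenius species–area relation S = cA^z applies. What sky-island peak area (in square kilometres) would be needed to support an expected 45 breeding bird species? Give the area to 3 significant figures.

z = ln(33/21) / ln(583/119) = 0.4520 / 1.5891 = 0.2844
c = 21 / 119^0.2844 = 21 / 3.894 = 5.393
A = (45/5.393)^(1/0.2844) ⇒ ln A = ln(8.344)/0.2844 = 7.4586
A = e^7.4586 ≈ 1735 square kilometres

1730 square kilometres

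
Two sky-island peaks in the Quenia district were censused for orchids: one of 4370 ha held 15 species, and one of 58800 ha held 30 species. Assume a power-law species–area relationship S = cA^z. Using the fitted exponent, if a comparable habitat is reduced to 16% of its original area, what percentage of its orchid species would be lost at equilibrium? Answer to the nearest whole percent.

z = ln(30/15) / ln(58800/4370) = 0.6931 / 2.5994 = 0.2667
S_new/S_old = (A_new/A_old)^z = 0.16^0.2667 = exp(0.2667 × -1.8326) = 0.6134
Fraction lost = 1 − 0.6134 = 0.3866

39%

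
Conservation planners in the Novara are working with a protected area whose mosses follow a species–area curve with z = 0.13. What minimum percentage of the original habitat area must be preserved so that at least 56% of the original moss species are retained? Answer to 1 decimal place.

Need (A_new/A_old)^0.13 = 0.56, so A_new/A_old = 0.56^(1/0.13) = 0.56^7.692
ln(A_new/A_old) = ln 0.56 / 0.13 = -0.5798 / 0.13 = -4.4601
A_new/A_old = e^-4.4601 ≈ 0.01156

1.2%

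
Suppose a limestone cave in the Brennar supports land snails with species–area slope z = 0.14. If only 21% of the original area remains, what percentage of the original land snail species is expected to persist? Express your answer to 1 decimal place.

S_new/S_old = (A_new/A_old)^z = 0.21^0.14
= exp(0.14 × ln 0.21) = exp(0.14 × -1.5606) = exp(-0.2185) ≈ 0.8037

80.4%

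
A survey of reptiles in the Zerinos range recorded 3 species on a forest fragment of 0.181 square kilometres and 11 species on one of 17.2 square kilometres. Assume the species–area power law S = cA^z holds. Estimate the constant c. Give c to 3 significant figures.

z = ln(S₂/S₁) / ln(A₂/A₁) = ln(11/3) / ln(17.2/0.181) = 1.2993 / 4.5542 = 0.2853
c = S₁ / A₁^z = 3 / 0.181^0.2853 = 3 / 0.6141 = 4.885

4.89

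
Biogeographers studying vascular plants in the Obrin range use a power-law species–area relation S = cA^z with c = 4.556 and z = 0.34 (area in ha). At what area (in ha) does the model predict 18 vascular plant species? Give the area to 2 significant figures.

57 ha

18 = 4.556 × A^0.34  ⇒  A^0.34 = 18/4.556 = 3.951
ln A = ln(3.951) / 0.34 = 1.3739 / 0.34 = 4.0410
A = e^4.0410 ≈ 56.88 ha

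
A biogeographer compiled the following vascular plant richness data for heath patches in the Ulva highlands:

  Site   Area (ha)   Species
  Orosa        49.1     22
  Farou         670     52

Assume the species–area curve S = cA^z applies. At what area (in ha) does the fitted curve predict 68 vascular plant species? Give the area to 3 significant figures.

1510 ha

z = ln(52/22) / ln(670/49.1) = 0.8602 / 2.6134 = 0.3291
c = 22 / 49.1^0.3291 = 22 / 3.603 = 6.107
A = (68/6.107)^(1/0.3291) ⇒ ln A = ln(11.14)/0.3291 = 7.3223
A = e^7.3223 ≈ 1514 ha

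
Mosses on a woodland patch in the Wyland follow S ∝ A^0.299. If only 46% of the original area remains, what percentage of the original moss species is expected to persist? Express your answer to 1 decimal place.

S_new/S_old = (A_new/A_old)^z = 0.46^0.299
= exp(0.299 × ln 0.46) = exp(0.299 × -0.7765) = exp(-0.2322) ≈ 0.7928

79.3%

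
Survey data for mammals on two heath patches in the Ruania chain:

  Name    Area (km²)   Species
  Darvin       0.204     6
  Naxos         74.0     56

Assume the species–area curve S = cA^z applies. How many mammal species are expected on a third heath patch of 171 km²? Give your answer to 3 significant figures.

z = ln(56/6) / ln(74/0.204) = 2.2336 / 5.8937 = 0.3790
c = 6 / 0.204^0.3790 = 6 / 0.5475 = 10.96
S₃ = 10.96 × 171^0.3790 = 10.96 × 7.019 ≈ 76.92

76.9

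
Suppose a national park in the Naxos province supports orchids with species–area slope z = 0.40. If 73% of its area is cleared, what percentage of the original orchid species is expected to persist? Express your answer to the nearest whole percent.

59%

S_new/S_old = (A_new/A_old)^z = 0.27^0.4
= exp(0.4 × ln 0.27) = exp(0.4 × -1.3093) = exp(-0.5237) ≈ 0.5923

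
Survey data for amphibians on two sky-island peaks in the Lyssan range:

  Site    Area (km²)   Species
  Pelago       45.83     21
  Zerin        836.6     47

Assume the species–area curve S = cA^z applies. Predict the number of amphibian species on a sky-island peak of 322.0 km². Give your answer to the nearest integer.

z = ln(47/21) / ln(836.6/45.83) = 0.8056 / 2.9044 = 0.2774
c = 21 / 45.83^0.2774 = 21 / 2.889 = 7.269
S₃ = 7.269 × 322^0.2774 = 7.269 × 4.962 ≈ 36.06

36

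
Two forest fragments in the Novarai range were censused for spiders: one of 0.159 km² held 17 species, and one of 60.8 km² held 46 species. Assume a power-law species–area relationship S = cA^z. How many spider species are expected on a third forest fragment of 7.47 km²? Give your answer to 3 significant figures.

32.4

z = ln(46/17) / ln(60.8/0.159) = 0.9954 / 5.9464 = 0.1674
c = 17 / 0.159^0.1674 = 17 / 0.735 = 23.13
S₃ = 23.13 × 7.47^0.1674 = 23.13 × 1.4 ≈ 32.38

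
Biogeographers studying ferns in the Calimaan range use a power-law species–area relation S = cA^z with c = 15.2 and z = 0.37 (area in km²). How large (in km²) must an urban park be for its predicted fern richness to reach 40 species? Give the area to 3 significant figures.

40 = 15.2 × A^0.37  ⇒  A^0.37 = 40/15.2 = 2.632
ln A = ln(2.632) / 0.37 = 0.9676 / 0.37 = 2.6151
A = e^2.6151 ≈ 13.67 km²

13.7 km²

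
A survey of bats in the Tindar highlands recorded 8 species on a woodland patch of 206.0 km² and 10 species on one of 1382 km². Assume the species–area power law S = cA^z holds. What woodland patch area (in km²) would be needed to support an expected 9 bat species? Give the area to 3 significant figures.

z = ln(10/8) / ln(1382/206) = 0.2231 / 1.9034 = 0.1172
c = 8 / 206^0.1172 = 8 / 1.868 = 4.284
A = (9/4.284)^(1/0.1172) ⇒ ln A = ln(2.101)/0.1172 = 6.3326
A = e^6.3326 ≈ 562.6 km²

563 km²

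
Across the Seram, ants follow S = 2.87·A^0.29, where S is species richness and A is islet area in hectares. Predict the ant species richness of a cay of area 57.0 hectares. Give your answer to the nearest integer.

S = 2.87 × 57^0.29
ln S = ln 2.87 + 0.29 × ln 57 = 1.0543 + 0.29 × 4.0431 = 2.2268
S = e^2.2268 ≈ 9.27

9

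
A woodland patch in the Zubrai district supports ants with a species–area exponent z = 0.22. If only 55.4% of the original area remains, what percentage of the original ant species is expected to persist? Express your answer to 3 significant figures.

87.8%

S_new/S_old = (A_new/A_old)^z = 0.554^0.22
= exp(0.22 × ln 0.554) = exp(0.22 × -0.5906) = exp(-0.1299) ≈ 0.8782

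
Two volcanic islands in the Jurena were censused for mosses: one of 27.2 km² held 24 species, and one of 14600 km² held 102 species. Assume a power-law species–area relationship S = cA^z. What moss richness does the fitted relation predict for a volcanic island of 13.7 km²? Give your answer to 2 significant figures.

20

z = ln(102/24) / ln(14600/27.2) = 1.4469 / 6.2856 = 0.2302
c = 24 / 27.2^0.2302 = 24 / 2.139 = 11.22
S₃ = 11.22 × 13.7^0.2302 = 11.22 × 1.827 ≈ 20.49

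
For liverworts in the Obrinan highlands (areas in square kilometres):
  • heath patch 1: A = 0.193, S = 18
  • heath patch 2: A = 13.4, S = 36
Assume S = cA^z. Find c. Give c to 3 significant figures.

23.6

z = ln(S₂/S₁) / ln(A₂/A₁) = ln(36/18) / ln(13.4/0.193) = 0.6931 / 4.2403 = 0.1635
c = S₁ / A₁^z = 18 / 0.193^0.1635 = 18 / 0.7642 = 23.55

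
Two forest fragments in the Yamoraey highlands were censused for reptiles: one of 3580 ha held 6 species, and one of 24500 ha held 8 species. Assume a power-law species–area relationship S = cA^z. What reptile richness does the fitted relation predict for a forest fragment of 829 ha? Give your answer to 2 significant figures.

z = ln(8/6) / ln(24500/3580) = 0.2877 / 1.9233 = 0.1496
c = 6 / 3580^0.1496 = 6 / 3.401 = 1.764
S₃ = 1.764 × 829^0.1496 = 1.764 × 2.732 ≈ 4.821

4.8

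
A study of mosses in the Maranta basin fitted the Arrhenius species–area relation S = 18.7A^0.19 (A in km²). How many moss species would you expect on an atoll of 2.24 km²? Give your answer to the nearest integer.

S = 18.7 × 2.24^0.19
ln S = ln 18.7 + 0.19 × ln 2.24 = 2.9285 + 0.19 × 0.8065 = 3.0818
S = e^3.0818 ≈ 21.8

22 species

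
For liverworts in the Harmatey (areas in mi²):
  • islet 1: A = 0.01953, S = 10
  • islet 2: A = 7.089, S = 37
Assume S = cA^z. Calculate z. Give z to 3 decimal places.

Taking logs: ln S = ln c + z ln A, so z = (ln S₂ − ln S₁)/(ln A₂ − ln A₁).
z = ln(37/10) / ln(7.089/0.01953) = ln(3.7) / ln(363) = 1.3083 / 5.8943 = 0.2220

0.222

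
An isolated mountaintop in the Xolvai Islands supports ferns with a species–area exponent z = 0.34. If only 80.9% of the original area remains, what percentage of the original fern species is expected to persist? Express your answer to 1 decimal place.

93.0%

S_new/S_old = (A_new/A_old)^z = 0.809^0.34
= exp(0.34 × ln 0.809) = exp(0.34 × -0.2120) = exp(-0.0721) ≈ 0.9305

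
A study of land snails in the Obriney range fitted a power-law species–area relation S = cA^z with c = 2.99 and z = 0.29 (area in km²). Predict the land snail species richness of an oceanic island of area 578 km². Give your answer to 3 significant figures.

S = 2.99 × 578^0.29
ln S = ln 2.99 + 0.29 × ln 578 = 1.0953 + 0.29 × 6.3596 = 2.9395
S = e^2.9395 ≈ 18.91

18.9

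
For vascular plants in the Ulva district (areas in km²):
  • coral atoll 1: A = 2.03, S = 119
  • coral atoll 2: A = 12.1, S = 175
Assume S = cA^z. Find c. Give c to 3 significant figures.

102

z = ln(S₂/S₁) / ln(A₂/A₁) = ln(175/119) / ln(12.1/2.03) = 0.3857 / 1.7852 = 0.2160
c = S₁ / A₁^z = 119 / 2.03^0.2160 = 119 / 1.165 = 102.1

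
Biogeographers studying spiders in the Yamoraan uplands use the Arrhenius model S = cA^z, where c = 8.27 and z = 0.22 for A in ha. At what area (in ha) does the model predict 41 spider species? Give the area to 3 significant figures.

1450 ha

41 = 8.27 × A^0.22  ⇒  A^0.22 = 41/8.27 = 4.958
ln A = ln(4.958) / 0.22 = 1.6009 / 0.22 = 7.2770
A = e^7.2770 ≈ 1447 ha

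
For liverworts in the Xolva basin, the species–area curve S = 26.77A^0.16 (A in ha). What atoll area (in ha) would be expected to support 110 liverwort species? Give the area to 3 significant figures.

6850 ha

110 = 26.77 × A^0.16  ⇒  A^0.16 = 110/26.77 = 4.109
ln A = ln(4.109) / 0.16 = 1.4132 / 0.16 = 8.8325
A = e^8.8325 ≈ 6853 ha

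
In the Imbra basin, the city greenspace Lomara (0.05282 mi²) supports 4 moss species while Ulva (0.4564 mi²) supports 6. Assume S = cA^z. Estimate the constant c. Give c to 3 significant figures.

z = ln(S₂/S₁) / ln(A₂/A₁) = ln(6/4) / ln(0.4564/0.05282) = 0.4055 / 2.1565 = 0.1880
c = S₁ / A₁^z = 4 / 0.05282^0.1880 = 4 / 0.5753 = 6.953

6.95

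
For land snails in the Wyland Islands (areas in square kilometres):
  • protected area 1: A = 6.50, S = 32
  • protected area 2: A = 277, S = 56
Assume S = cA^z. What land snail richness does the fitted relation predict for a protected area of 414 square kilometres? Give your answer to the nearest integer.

59

z = ln(56/32) / ln(277/6.5) = 0.5596 / 3.7522 = 0.1491
c = 32 / 6.5^0.1491 = 32 / 1.322 = 24.21
S₃ = 24.21 × 414^0.1491 = 24.21 × 2.456 ≈ 59.46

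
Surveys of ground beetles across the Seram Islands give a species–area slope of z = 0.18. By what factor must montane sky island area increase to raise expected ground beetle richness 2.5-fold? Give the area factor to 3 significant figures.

162

(A₂/A₁)^0.18 = 2.5, so A₂/A₁ = 2.5^(1/0.18) = 2.5^5.556
ln(A₂/A₁) = ln 2.5 / 0.18 = 0.9163 / 0.18 = 5.0905
A₂/A₁ = e^5.0905 ≈ 162.5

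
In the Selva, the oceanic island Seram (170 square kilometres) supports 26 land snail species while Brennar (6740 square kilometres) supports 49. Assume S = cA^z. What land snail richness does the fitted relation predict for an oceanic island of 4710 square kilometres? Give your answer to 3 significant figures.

46.1

z = ln(49/26) / ln(6740/170) = 0.6337 / 3.6800 = 0.1722
c = 26 / 170^0.1722 = 26 / 2.422 = 10.74
S₃ = 10.74 × 4710^0.1722 = 10.74 × 4.291 ≈ 46.07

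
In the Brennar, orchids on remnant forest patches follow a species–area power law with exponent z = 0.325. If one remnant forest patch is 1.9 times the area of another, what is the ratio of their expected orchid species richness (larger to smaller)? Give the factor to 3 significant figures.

1.23

S₂/S₁ = (A₂/A₁)^z = 1.9^0.325
ln(S₂/S₁) = 0.325 × ln 1.9 = 0.325 × 0.6419 = 0.2086
S₂/S₁ = e^0.2086 ≈ 1.232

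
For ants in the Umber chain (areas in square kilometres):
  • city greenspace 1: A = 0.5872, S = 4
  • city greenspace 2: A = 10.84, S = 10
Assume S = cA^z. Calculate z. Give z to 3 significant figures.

0.314

Taking logs: ln S = ln c + z ln A, so z = (ln S₂ − ln S₁)/(ln A₂ − ln A₁).
z = ln(10/4) / ln(10.84/0.5872) = ln(2.5) / ln(18.46) = 0.9163 / 2.9156 = 0.3143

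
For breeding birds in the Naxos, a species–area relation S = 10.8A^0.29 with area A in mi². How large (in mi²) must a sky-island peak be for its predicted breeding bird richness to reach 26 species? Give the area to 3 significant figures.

20.7 mi²

26 = 10.8 × A^0.29  ⇒  A^0.29 = 26/10.8 = 2.407
ln A = ln(2.407) / 0.29 = 0.8786 / 0.29 = 3.0295
A = e^3.0295 ≈ 20.69 mi²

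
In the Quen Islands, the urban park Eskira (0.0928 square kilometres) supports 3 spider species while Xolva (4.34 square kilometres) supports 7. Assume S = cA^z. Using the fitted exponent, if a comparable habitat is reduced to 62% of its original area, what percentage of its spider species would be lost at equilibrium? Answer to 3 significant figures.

10.0%

z = ln(7/3) / ln(4.34/0.0928) = 0.8473 / 3.8452 = 0.2204
S_new/S_old = (A_new/A_old)^z = 0.62^0.2204 = exp(0.2204 × -0.4780) = 0.9
Fraction lost = 1 − 0.9 = 0.09998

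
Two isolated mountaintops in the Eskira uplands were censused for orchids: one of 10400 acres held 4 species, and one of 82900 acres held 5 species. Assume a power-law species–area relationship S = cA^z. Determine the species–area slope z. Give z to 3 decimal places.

0.107

Taking logs: ln S = ln c + z ln A, so z = (ln S₂ − ln S₁)/(ln A₂ − ln A₁).
z = ln(5/4) / ln(82900/10400) = ln(1.25) / ln(7.971) = 0.2231 / 2.0758 = 0.1075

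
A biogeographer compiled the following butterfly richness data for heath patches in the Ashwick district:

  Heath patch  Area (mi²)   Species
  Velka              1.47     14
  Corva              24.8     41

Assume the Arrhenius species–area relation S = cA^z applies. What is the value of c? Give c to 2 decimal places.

12.09

z = ln(S₂/S₁) / ln(A₂/A₁) = ln(41/14) / ln(24.8/1.47) = 1.0745 / 2.8256 = 0.3803
c = S₁ / A₁^z = 14 / 1.47^0.3803 = 14 / 1.158 = 12.09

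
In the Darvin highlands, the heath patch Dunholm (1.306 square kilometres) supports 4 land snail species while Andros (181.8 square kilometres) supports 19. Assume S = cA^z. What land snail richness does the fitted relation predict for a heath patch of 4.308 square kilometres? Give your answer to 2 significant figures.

5.8

z = ln(19/4) / ln(181.8/1.306) = 1.5581 / 4.9359 = 0.3157
c = 4 / 1.306^0.3157 = 4 / 1.088 = 3.677
S₃ = 3.677 × 4.308^0.3157 = 3.677 × 1.586 ≈ 5.83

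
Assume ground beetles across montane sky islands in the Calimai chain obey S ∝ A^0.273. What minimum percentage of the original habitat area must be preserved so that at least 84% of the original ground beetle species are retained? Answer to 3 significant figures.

Need (A_new/A_old)^0.273 = 0.84, so A_new/A_old = 0.84^(1/0.273) = 0.84^3.663
ln(A_new/A_old) = ln 0.84 / 0.273 = -0.1744 / 0.273 = -0.6387
A_new/A_old = e^-0.6387 ≈ 0.528

52.8%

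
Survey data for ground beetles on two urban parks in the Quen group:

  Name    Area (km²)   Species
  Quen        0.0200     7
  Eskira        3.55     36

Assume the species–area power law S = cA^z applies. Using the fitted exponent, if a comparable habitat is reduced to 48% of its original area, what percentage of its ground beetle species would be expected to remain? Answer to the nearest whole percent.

79%

z = ln(36/7) / ln(3.55/0.02) = 1.6376 / 5.1790 = 0.3162
S_new/S_old = (A_new/A_old)^z = 0.48^0.3162 = exp(0.3162 × -0.7340) = 0.7929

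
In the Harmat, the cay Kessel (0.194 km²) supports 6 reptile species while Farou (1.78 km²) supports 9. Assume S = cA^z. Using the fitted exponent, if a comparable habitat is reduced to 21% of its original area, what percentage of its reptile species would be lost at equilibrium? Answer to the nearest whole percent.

z = ln(9/6) / ln(1.78/0.194) = 0.4055 / 2.2165 = 0.1829
S_new/S_old = (A_new/A_old)^z = 0.21^0.1829 = exp(0.1829 × -1.5606) = 0.7516
Fraction lost = 1 − 0.7516 = 0.2484

25%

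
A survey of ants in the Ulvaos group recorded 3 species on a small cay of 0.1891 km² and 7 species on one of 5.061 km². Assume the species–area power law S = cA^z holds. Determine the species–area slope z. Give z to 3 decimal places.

Taking logs: ln S = ln c + z ln A, so z = (ln S₂ − ln S₁)/(ln A₂ − ln A₁).
z = ln(7/3) / ln(5.061/0.1891) = ln(2.333) / ln(26.76) = 0.8473 / 3.2870 = 0.2578

0.258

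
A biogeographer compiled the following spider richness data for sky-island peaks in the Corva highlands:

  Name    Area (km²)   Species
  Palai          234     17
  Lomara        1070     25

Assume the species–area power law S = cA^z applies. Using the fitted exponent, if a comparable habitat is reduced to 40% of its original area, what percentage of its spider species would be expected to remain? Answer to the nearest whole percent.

z = ln(25/17) / ln(1070/234) = 0.3857 / 1.5201 = 0.2537
S_new/S_old = (A_new/A_old)^z = 0.4^0.2537 = exp(0.2537 × -0.9163) = 0.7926

79%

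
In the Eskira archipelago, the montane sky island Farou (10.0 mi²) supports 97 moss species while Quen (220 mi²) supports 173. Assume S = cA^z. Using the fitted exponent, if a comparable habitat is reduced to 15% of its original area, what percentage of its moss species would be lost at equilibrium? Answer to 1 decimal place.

z = ln(173/97) / ln(220/10) = 0.5786 / 3.0910 = 0.1872
S_new/S_old = (A_new/A_old)^z = 0.15^0.1872 = exp(0.1872 × -1.8971) = 0.7011
Fraction lost = 1 − 0.7011 = 0.2989

29.9%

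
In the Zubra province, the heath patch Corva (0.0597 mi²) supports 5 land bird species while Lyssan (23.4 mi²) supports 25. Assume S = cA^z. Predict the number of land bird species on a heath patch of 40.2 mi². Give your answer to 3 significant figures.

28.9

z = ln(25/5) / ln(23.4/0.0597) = 1.6094 / 5.9712 = 0.2695
c = 5 / 0.0597^0.2695 = 5 / 0.4678 = 10.69
S₃ = 10.69 × 40.2^0.2695 = 10.69 × 2.706 ≈ 28.93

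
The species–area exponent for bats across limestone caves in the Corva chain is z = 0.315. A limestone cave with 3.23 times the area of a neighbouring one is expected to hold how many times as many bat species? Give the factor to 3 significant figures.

S₂/S₁ = (A₂/A₁)^z = 3.23^0.315
ln(S₂/S₁) = 0.315 × ln 3.23 = 0.315 × 1.1725 = 0.3693
S₂/S₁ = e^0.3693 ≈ 1.447

1.45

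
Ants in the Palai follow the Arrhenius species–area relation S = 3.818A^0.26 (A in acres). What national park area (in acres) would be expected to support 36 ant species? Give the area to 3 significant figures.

5600 acres

36 = 3.818 × A^0.26  ⇒  A^0.26 = 36/3.818 = 9.429
ln A = ln(9.429) / 0.26 = 2.2438 / 0.26 = 8.6300
A = e^8.6300 ≈ 5597 acres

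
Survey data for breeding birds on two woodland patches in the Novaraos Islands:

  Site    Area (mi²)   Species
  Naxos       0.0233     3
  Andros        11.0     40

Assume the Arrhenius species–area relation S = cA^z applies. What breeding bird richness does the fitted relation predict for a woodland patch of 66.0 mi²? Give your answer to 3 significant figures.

z = ln(40/3) / ln(11/0.0233) = 2.5903 / 6.1572 = 0.4207
c = 3 / 0.0233^0.4207 = 3 / 0.2057 = 14.59
S₃ = 14.59 × 66^0.4207 = 14.59 × 5.827 ≈ 85

85.0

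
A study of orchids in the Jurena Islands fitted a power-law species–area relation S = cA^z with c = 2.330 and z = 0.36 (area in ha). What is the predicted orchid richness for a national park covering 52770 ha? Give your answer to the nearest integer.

S = 2.33 × 52770^0.36
ln S = ln 2.33 + 0.36 × ln 52770 = 0.8459 + 0.36 × 10.8737 = 4.7604
S = e^4.7604 ≈ 116.8

117 species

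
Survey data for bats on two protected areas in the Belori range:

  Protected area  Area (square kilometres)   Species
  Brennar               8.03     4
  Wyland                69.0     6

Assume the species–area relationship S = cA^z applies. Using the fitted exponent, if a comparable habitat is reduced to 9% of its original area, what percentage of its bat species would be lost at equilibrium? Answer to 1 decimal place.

z = ln(6/4) / ln(69/8.03) = 0.4055 / 2.1509 = 0.1885
S_new/S_old = (A_new/A_old)^z = 0.09^0.1885 = exp(0.1885 × -2.4079) = 0.6351
Fraction lost = 1 − 0.6351 = 0.3649

36.5%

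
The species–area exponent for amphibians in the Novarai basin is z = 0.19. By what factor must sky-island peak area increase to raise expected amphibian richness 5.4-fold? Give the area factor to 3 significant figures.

7160

(A₂/A₁)^0.19 = 5.4, so A₂/A₁ = 5.4^(1/0.19) = 5.4^5.263
ln(A₂/A₁) = ln 5.4 / 0.19 = 1.6864 / 0.19 = 8.8758
A₂/A₁ = e^8.8758 ≈ 7157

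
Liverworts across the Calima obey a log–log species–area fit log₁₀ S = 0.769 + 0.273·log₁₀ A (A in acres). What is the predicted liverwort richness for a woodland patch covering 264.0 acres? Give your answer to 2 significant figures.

27

S = 5.875 × 264^0.273 = 5.875 × 4.582 ≈ 26.92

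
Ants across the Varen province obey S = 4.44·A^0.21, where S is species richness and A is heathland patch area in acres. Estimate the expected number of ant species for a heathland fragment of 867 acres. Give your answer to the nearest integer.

18

S = 4.44 × 867^0.21 = 4.44 × 4.14 ≈ 18.38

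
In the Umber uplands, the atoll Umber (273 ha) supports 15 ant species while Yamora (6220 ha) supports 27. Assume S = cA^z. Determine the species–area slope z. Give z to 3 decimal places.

Taking logs: ln S = ln c + z ln A, so z = (ln S₂ − ln S₁)/(ln A₂ − ln A₁).
z = ln(27/15) / ln(6220/273) = ln(1.8) / ln(22.78) = 0.5878 / 3.1261 = 0.1880

0.188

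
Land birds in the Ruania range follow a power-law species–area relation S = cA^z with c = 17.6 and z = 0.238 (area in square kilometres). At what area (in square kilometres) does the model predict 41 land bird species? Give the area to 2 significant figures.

35 square kilometres

41 = 17.6 × A^0.238  ⇒  A^0.238 = 41/17.6 = 2.33
ln A = ln(2.33) / 0.238 = 0.8457 / 0.238 = 3.5532
A = e^3.5532 ≈ 34.93 square kilometres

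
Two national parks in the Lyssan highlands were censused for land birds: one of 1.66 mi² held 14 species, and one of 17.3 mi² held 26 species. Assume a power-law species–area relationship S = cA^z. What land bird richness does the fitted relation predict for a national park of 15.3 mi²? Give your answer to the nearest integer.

25

z = ln(26/14) / ln(17.3/1.66) = 0.6190 / 2.3439 = 0.2641
c = 14 / 1.66^0.2641 = 14 / 1.143 = 12.25
S₃ = 12.25 × 15.3^0.2641 = 12.25 × 2.055 ≈ 25.17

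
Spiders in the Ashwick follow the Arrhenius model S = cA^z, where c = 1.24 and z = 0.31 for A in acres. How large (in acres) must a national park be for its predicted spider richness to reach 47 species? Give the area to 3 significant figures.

47 = 1.24 × A^0.31  ⇒  A^0.31 = 47/1.24 = 37.9
ln A = ln(37.9) / 0.31 = 3.6350 / 0.31 = 11.7259
A = e^11.7259 ≈ 123738 acres

124000 acres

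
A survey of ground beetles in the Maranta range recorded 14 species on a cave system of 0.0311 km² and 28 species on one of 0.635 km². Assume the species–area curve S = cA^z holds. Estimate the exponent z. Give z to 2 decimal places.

0.23

Taking logs: ln S = ln c + z ln A, so z = (ln S₂ − ln S₁)/(ln A₂ − ln A₁).
z = ln(28/14) / ln(0.635/0.0311) = ln(2) / ln(20.42) = 0.6931 / 3.0164 = 0.2298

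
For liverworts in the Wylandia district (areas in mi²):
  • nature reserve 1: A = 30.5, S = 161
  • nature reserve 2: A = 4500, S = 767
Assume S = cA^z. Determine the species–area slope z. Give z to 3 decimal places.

Taking logs: ln S = ln c + z ln A, so z = (ln S₂ − ln S₁)/(ln A₂ − ln A₁).
z = ln(767/161) / ln(4500/30.5) = ln(4.764) / ln(147.5) = 1.5611 / 4.9941 = 0.3126

0.313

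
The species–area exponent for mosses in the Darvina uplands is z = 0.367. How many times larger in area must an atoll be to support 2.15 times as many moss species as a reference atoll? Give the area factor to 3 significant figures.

8.05

(A₂/A₁)^0.367 = 2.15, so A₂/A₁ = 2.15^(1/0.367) = 2.15^2.725
ln(A₂/A₁) = ln 2.15 / 0.367 = 0.7655 / 0.367 = 2.0857
A₂/A₁ = e^2.0857 ≈ 8.051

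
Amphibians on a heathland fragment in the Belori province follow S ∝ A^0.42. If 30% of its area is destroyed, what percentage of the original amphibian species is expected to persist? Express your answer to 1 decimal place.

86.1%

S_new/S_old = (A_new/A_old)^z = 0.7^0.42
= exp(0.42 × ln 0.7) = exp(0.42 × -0.3567) = exp(-0.1498) ≈ 0.8609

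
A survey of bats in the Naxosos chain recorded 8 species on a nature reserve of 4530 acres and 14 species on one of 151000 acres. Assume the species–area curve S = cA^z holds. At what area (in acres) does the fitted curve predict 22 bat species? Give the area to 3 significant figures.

2560000 acres

z = ln(14/8) / ln(151000/4530) = 0.5596 / 3.5066 = 0.1596
c = 8 / 4530^0.1596 = 8 / 3.832 = 2.087
A = (22/2.087)^(1/0.1596) ⇒ ln A = ln(10.54)/0.1596 = 14.7572
A = e^14.7572 ≈ 2564254 acres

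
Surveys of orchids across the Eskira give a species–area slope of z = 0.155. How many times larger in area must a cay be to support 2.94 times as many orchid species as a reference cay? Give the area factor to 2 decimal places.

1050.98

(A₂/A₁)^0.155 = 2.94, so A₂/A₁ = 2.94^(1/0.155) = 2.94^6.452
ln(A₂/A₁) = ln 2.94 / 0.155 = 1.0784 / 0.155 = 6.9575
A₂/A₁ = e^6.9575 ≈ 1051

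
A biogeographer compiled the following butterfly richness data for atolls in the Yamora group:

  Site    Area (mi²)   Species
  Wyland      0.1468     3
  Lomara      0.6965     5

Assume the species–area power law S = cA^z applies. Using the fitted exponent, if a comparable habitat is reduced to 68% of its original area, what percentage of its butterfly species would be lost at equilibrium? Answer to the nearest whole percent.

12%

z = ln(5/3) / ln(0.6965/0.1468) = 0.5108 / 1.5570 = 0.3281
S_new/S_old = (A_new/A_old)^z = 0.68^0.3281 = exp(0.3281 × -0.3857) = 0.8811
Fraction lost = 1 − 0.8811 = 0.1189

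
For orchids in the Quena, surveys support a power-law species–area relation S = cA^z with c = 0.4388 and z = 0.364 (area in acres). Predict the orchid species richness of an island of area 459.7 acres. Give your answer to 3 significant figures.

4.09

S = 0.4388 × 459.7^0.364
ln S = ln 0.4388 + 0.364 × ln 459.7 = -0.8237 + 0.364 × 6.1306 = 1.4078
S = e^1.4078 ≈ 4.087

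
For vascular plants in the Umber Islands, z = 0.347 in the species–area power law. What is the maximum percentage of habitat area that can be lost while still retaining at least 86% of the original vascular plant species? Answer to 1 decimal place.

Need (A_new/A_old)^0.347 = 0.86, so A_new/A_old = 0.86^(1/0.347) = 0.86^2.882
ln(A_new/A_old) = ln 0.86 / 0.347 = -0.1508 / 0.347 = -0.4346
A_new/A_old = e^-0.4346 ≈ 0.6475
Fraction that can be lost = 1 − 0.6475 = 0.3525

35.3%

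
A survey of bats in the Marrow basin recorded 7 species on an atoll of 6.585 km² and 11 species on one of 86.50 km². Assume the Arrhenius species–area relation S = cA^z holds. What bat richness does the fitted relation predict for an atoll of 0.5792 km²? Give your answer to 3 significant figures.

z = ln(11/7) / ln(86.5/6.585) = 0.4520 / 2.5754 = 0.1755
c = 7 / 6.585^0.1755 = 7 / 1.392 = 5.028
S₃ = 5.028 × 0.5792^0.1755 = 5.028 × 0.9086 ≈ 4.569

4.57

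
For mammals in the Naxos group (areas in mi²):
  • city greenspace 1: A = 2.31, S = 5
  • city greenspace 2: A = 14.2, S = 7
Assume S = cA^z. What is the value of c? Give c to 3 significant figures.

4.28

z = ln(S₂/S₁) / ln(A₂/A₁) = ln(7/5) / ln(14.2/2.31) = 0.3365 / 1.8160 = 0.1853
c = S₁ / A₁^z = 5 / 2.31^0.1853 = 5 / 1.168 = 4.282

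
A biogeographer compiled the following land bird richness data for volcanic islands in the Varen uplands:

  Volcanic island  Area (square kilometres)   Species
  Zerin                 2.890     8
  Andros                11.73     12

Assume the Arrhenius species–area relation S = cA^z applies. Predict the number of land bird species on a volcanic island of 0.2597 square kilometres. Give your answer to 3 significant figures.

3.98

z = ln(12/8) / ln(11.73/2.89) = 0.4055 / 1.4009 = 0.2894
c = 8 / 2.89^0.2894 = 8 / 1.36 = 5.884
S₃ = 5.884 × 0.2597^0.2894 = 5.884 × 0.6769 ≈ 3.983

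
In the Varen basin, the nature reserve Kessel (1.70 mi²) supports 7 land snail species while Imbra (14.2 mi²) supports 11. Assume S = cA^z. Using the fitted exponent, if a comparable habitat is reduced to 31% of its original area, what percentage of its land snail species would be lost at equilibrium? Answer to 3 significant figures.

22.1%

z = ln(11/7) / ln(14.2/1.7) = 0.4520 / 2.1226 = 0.2129
S_new/S_old = (A_new/A_old)^z = 0.31^0.2129 = exp(0.2129 × -1.1712) = 0.7793
Fraction lost = 1 − 0.7793 = 0.2207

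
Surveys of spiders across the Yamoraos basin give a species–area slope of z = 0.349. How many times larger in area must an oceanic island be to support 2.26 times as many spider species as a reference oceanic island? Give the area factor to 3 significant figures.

10.3

(A₂/A₁)^0.349 = 2.26, so A₂/A₁ = 2.26^(1/0.349) = 2.26^2.865
ln(A₂/A₁) = ln 2.26 / 0.349 = 0.8154 / 0.349 = 2.3363
A₂/A₁ = e^2.3363 ≈ 10.34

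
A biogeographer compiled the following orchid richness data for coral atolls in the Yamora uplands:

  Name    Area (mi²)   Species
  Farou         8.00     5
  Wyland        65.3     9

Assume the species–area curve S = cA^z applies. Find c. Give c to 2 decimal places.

2.79

z = ln(S₂/S₁) / ln(A₂/A₁) = ln(9/5) / ln(65.3/8) = 0.5878 / 2.0996 = 0.2800
c = S₁ / A₁^z = 5 / 8^0.2800 = 5 / 1.79 = 2.793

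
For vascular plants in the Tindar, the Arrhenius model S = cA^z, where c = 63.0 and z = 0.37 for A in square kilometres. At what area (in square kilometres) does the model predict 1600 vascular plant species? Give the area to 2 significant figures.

6300 square kilometres

1600 = 63 × A^0.37  ⇒  A^0.37 = 1600/63 = 25.4
ln A = ln(25.4) / 0.37 = 3.2346 / 0.37 = 8.7422
A = e^8.7422 ≈ 6262 square kilometres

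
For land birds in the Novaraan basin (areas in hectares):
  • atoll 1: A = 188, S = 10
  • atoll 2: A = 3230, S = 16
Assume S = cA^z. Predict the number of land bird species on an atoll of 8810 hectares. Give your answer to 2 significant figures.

19

z = ln(16/10) / ln(3230/188) = 0.4700 / 2.8438 = 0.1653
c = 10 / 188^0.1653 = 10 / 2.376 = 4.209
S₃ = 4.209 × 8810^0.1653 = 4.209 × 4.487 ≈ 18.89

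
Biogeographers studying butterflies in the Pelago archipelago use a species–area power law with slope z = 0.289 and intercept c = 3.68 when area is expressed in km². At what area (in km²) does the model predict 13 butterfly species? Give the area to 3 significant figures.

13 = 3.68 × A^0.289  ⇒  A^0.289 = 13/3.68 = 3.533
ln A = ln(3.533) / 0.289 = 1.2620 / 0.289 = 4.3669
A = e^4.3669 ≈ 78.8 km²

78.8 km²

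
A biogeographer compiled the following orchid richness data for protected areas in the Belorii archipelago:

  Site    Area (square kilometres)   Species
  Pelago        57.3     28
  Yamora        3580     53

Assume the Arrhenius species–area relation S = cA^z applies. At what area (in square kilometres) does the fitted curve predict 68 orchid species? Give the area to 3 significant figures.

z = ln(53/28) / ln(3580/57.3) = 0.6381 / 4.1348 = 0.1543
c = 28 / 57.3^0.1543 = 28 / 1.868 = 14.99
A = (68/14.99)^(1/0.1543) ⇒ ln A = ln(4.536)/0.1543 = 9.7980
A = e^9.7980 ≈ 17998 square kilometres

18000 square kilometres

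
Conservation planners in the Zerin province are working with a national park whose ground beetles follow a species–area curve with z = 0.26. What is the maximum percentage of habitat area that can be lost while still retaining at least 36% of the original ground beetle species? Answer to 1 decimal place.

98.0%

Need (A_new/A_old)^0.26 = 0.36, so A_new/A_old = 0.36^(1/0.26) = 0.36^3.846
ln(A_new/A_old) = ln 0.36 / 0.26 = -1.0217 / 0.26 = -3.9294
A_new/A_old = e^-3.9294 ≈ 0.01965
Fraction that can be lost = 1 − 0.01965 = 0.9803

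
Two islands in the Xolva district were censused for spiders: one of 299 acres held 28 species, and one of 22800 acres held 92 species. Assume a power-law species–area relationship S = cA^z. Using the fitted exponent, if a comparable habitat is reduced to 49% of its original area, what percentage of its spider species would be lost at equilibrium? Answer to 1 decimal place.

z = ln(92/28) / ln(22800/299) = 1.1896 / 4.3341 = 0.2745
S_new/S_old = (A_new/A_old)^z = 0.49^0.2745 = exp(0.2745 × -0.7133) = 0.8222
Fraction lost = 1 − 0.8222 = 0.1778

17.8%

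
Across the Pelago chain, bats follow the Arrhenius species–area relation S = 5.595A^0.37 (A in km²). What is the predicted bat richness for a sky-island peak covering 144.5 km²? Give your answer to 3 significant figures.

35.2

S = 5.595 × 144.5^0.37
ln S = ln 5.595 + 0.37 × ln 144.5 = 1.7219 + 0.37 × 4.9733 = 3.5620
S = e^3.5620 ≈ 35.23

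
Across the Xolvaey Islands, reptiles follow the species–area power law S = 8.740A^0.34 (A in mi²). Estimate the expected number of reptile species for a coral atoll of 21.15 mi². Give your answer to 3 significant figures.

24.7

S = 8.74 × 21.15^0.34 = 8.74 × 2.822 ≈ 24.67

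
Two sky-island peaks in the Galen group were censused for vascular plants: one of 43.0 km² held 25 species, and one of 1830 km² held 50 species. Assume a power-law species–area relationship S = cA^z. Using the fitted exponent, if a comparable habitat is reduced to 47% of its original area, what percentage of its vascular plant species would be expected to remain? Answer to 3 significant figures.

87.0%

z = ln(50/25) / ln(1830/43) = 0.6931 / 3.7509 = 0.1848
S_new/S_old = (A_new/A_old)^z = 0.47^0.1848 = exp(0.1848 × -0.7550) = 0.8698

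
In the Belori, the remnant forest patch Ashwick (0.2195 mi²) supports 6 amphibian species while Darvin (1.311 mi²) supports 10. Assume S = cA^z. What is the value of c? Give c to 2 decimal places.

z = ln(S₂/S₁) / ln(A₂/A₁) = ln(10/6) / ln(1.311/0.2195) = 0.5108 / 1.7872 = 0.2858
c = S₁ / A₁^z = 6 / 0.2195^0.2858 = 6 / 0.6483 = 9.255

9.26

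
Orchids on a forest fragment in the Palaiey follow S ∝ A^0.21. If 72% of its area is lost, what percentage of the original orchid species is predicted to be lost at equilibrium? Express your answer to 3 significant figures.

S_new/S_old = (A_new/A_old)^z = 0.28^0.21
= exp(0.21 × ln 0.28) = exp(0.21 × -1.2730) = exp(-0.2673) ≈ 0.7654
Fraction lost = 1 − 0.7654 = 0.2346

23.5%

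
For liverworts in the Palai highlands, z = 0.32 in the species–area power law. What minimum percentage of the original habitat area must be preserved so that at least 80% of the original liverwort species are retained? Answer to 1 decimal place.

49.8%

Need (A_new/A_old)^0.32 = 0.8, so A_new/A_old = 0.8^(1/0.32) = 0.8^3.125
ln(A_new/A_old) = ln 0.8 / 0.32 = -0.2231 / 0.32 = -0.6973
A_new/A_old = e^-0.6973 ≈ 0.4979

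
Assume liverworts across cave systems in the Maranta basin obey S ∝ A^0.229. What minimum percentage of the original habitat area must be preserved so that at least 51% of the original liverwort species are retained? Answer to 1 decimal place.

Need (A_new/A_old)^0.229 = 0.51, so A_new/A_old = 0.51^(1/0.229) = 0.51^4.367
ln(A_new/A_old) = ln 0.51 / 0.229 = -0.6733 / 0.229 = -2.9404
A_new/A_old = e^-2.9404 ≈ 0.05285

5.3%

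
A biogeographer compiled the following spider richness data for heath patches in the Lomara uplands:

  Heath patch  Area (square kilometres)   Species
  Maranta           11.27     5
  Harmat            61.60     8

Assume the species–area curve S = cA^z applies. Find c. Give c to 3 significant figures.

2.56

z = ln(S₂/S₁) / ln(A₂/A₁) = ln(8/5) / ln(61.6/11.27) = 0.4700 / 1.6985 = 0.2767
c = S₁ / A₁^z = 5 / 11.27^0.2767 = 5 / 1.955 = 2.558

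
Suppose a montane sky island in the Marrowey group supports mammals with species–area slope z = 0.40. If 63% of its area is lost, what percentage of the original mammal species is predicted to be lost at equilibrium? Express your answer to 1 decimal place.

S_new/S_old = (A_new/A_old)^z = 0.37^0.4
= exp(0.4 × ln 0.37) = exp(0.4 × -0.9943) = exp(-0.3977) ≈ 0.6719
Fraction lost = 1 − 0.6719 = 0.3281

32.8%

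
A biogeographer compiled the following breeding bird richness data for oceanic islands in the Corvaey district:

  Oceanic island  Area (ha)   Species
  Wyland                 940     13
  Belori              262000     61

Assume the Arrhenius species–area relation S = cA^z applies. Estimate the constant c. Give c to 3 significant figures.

z = ln(S₂/S₁) / ln(A₂/A₁) = ln(61/13) / ln(262000/940) = 1.5459 / 5.6302 = 0.2746
c = S₁ / A₁^z = 13 / 940^0.2746 = 13 / 6.552 = 1.984

1.98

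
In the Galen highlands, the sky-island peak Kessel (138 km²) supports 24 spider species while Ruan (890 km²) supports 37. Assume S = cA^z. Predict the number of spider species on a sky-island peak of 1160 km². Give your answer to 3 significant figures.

39.3

z = ln(37/24) / ln(890/138) = 0.4329 / 1.8640 = 0.2322
c = 24 / 138^0.2322 = 24 / 3.14 = 7.643
S₃ = 7.643 × 1160^0.2322 = 7.643 × 5.148 ≈ 39.35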